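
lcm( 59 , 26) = 1534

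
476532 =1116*427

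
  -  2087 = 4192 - 6279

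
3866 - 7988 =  - 4122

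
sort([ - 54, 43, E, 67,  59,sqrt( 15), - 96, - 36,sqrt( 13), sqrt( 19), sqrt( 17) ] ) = [ - 96 , - 54, - 36, E, sqrt(13 ), sqrt( 15), sqrt( 17 ),sqrt(19),43, 59,67]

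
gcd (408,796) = 4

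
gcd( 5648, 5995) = 1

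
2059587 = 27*76281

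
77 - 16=61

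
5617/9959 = 5617/9959 = 0.56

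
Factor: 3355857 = 3^3 *124291^1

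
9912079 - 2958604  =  6953475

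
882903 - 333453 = 549450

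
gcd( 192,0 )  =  192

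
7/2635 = 7/2635 = 0.00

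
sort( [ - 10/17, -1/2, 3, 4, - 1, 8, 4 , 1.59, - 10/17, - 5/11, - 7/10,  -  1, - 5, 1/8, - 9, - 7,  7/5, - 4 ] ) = [ - 9, - 7, - 5, - 4, - 1, - 1, - 7/10,-10/17,- 10/17  ,-1/2, - 5/11, 1/8,7/5,1.59, 3, 4, 4, 8 ]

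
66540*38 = 2528520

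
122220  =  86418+35802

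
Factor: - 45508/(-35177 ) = 2^2*29^( - 1) * 31^1 * 367^1*1213^(- 1)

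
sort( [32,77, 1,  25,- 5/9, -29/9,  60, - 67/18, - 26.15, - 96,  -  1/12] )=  [-96, - 26.15, - 67/18, - 29/9, - 5/9, -1/12,  1,25, 32,60, 77] 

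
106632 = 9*11848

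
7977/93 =85 +24/31 =85.77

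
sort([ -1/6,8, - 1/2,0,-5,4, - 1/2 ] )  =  [ - 5, - 1/2, - 1/2, - 1/6,0, 4 , 8]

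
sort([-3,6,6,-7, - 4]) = [- 7,-4, - 3, 6,6]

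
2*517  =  1034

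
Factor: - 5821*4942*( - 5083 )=146224602706  =  2^1*7^1*13^1*17^1*23^1 * 353^1*5821^1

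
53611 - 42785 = 10826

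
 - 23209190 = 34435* ( - 674 )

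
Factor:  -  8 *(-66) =528 =2^4*3^1 *11^1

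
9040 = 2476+6564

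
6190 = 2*3095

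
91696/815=112 + 416/815 = 112.51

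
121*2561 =309881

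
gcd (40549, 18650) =1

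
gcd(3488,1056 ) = 32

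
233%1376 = 233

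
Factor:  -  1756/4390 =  - 2/5 = - 2^1*5^( - 1 ) 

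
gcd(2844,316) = 316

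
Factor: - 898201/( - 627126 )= 2^( - 1 ) * 3^( - 1)* 127^( - 1 )*389^1*823^( - 1 ) * 2309^1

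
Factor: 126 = 2^1  *3^2*7^1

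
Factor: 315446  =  2^1*109^1*1447^1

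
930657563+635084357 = 1565741920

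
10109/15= 10109/15=673.93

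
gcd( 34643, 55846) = 7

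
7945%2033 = 1846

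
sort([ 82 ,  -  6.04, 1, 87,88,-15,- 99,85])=[-99,-15, - 6.04,  1,  82,85,  87, 88] 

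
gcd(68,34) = 34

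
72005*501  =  36074505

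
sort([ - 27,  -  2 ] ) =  [ - 27 , - 2] 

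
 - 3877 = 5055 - 8932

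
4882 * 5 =24410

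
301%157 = 144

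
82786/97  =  853  +  45/97 = 853.46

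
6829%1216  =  749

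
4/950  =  2/475=0.00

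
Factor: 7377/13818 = 2^( - 1)*7^(  -  2 )*47^( - 1 )*2459^1 = 2459/4606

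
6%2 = 0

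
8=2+6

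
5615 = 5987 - 372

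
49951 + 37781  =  87732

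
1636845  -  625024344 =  - 623387499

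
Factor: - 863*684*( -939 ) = 2^2 * 3^3*19^1*313^1*863^1 =554284188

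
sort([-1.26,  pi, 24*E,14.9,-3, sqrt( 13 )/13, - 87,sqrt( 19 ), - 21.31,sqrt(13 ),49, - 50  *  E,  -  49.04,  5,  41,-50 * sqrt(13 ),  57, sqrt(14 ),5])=[-50*sqrt( 13 ),  -  50* E , - 87, - 49.04, - 21.31,  -  3, - 1.26 , sqrt( 13 )/13,pi, sqrt( 13 ),  sqrt(14 ),  sqrt( 19 ), 5,5, 14.9,41, 49, 57, 24*E]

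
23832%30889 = 23832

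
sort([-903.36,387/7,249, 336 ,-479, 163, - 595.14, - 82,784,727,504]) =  [ - 903.36,  -  595.14,-479, - 82,387/7, 163,249,  336 , 504,727,784]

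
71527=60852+10675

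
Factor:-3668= - 2^2 * 7^1 * 131^1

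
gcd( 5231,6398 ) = 1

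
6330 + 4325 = 10655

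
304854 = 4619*66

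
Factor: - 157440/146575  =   - 768/715   =  - 2^8*3^1*5^( - 1 )*11^( - 1)*13^(-1)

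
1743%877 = 866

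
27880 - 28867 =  - 987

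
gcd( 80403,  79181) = 1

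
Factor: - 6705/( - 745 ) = 3^2 = 9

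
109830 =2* 54915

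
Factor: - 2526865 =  - 5^1*11^1*45943^1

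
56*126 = 7056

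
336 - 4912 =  - 4576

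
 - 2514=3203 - 5717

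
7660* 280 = 2144800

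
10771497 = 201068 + 10570429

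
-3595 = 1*(-3595 ) 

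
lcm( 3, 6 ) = 6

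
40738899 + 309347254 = 350086153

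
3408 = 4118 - 710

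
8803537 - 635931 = 8167606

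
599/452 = 1 + 147/452  =  1.33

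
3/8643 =1/2881 = 0.00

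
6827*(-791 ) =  - 5400157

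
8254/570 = 4127/285 = 14.48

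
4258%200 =58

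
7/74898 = 7/74898 = 0.00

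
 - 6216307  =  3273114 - 9489421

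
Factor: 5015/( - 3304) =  - 85/56= - 2^( - 3)*5^1 * 7^ (-1 )*17^1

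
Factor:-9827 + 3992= - 3^1*5^1 *389^1=- 5835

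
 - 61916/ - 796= 15479/199 = 77.78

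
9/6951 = 3/2317 = 0.00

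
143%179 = 143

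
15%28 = 15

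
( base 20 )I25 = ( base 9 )10840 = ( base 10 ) 7245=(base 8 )16115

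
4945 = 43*115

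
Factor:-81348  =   - 2^2*3^1 * 6779^1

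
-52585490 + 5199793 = -47385697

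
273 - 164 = 109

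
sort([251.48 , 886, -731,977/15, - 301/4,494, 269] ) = [ - 731, - 301/4,977/15 , 251.48,269,494,886] 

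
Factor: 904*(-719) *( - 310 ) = 201492560 = 2^4*5^1*31^1*113^1 * 719^1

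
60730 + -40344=20386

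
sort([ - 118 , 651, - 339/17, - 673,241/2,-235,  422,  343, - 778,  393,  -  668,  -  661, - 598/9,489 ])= [ -778, - 673, - 668, - 661 ,-235, - 118,  -  598/9, - 339/17,241/2, 343, 393,422,489, 651] 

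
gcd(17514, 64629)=9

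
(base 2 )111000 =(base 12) 48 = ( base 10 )56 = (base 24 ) 28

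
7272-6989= 283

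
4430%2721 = 1709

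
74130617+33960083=108090700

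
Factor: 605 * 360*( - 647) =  - 2^3*3^2* 5^2*11^2*647^1 = -140916600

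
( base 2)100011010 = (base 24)BI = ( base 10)282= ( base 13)189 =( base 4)10122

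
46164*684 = 31576176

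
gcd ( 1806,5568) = 6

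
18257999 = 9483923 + 8774076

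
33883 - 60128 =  - 26245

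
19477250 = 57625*338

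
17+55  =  72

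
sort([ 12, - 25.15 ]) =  [ -25.15,12 ]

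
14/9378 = 7/4689 = 0.00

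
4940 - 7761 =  - 2821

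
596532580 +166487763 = 763020343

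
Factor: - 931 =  - 7^2*19^1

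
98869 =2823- - 96046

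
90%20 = 10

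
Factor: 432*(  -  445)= - 192240 = - 2^4*3^3*5^1  *  89^1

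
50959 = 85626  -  34667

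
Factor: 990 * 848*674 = 2^6*3^2 *5^1 *11^1*53^1* 337^1 = 565836480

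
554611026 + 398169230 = 952780256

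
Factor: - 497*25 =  - 5^2 * 7^1*71^1= - 12425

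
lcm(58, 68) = 1972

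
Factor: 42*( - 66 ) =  - 2772 = - 2^2*3^2*7^1*11^1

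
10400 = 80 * 130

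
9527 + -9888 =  - 361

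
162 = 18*9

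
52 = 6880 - 6828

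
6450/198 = 32 + 19/33 = 32.58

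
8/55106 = 4/27553 = 0.00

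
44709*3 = 134127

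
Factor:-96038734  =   - 2^1*11^1*4365397^1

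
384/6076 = 96/1519 = 0.06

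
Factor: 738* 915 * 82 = 2^2*3^3*5^1* 41^2*61^1 = 55372140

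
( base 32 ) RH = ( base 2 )1101110001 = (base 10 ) 881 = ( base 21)1KK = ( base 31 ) sd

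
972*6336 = 6158592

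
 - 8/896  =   - 1/112 = - 0.01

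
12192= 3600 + 8592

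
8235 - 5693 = 2542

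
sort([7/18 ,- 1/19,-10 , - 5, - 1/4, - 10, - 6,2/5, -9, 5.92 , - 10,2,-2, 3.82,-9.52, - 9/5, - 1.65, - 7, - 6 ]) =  [ - 10,-10, - 10,  -  9.52 ,-9, - 7 , - 6,-6, - 5,-2, - 9/5, - 1.65, - 1/4, - 1/19, 7/18, 2/5, 2, 3.82, 5.92 ] 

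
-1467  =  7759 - 9226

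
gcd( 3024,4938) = 6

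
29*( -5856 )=-169824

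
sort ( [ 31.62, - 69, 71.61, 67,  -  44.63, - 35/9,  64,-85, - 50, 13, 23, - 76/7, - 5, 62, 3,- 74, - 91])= [-91, - 85, - 74, - 69,-50,-44.63,-76/7, - 5,-35/9,3, 13,23, 31.62, 62, 64, 67, 71.61 ]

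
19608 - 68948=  - 49340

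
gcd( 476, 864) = 4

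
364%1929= 364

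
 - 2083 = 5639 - 7722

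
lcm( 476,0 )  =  0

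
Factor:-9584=- 2^4*599^1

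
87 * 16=1392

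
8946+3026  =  11972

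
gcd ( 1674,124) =62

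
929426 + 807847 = 1737273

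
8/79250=4/39625 = 0.00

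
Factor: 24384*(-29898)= - 729032832= - 2^7*3^3 * 11^1*127^1*151^1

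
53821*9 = 484389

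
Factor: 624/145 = 2^4  *3^1*5^( - 1)*13^1*29^( - 1) 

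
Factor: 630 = 2^1*3^2*5^1*7^1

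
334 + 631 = 965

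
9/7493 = 9/7493 = 0.00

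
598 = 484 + 114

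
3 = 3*1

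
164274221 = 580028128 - 415753907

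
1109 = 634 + 475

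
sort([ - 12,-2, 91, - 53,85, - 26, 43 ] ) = [-53,-26,  -  12,-2 , 43, 85,91]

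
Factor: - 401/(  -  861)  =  3^( - 1 )*7^( - 1)*41^(-1)*401^1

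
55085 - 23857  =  31228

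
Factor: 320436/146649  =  106812/48883 = 2^2*3^3* 23^1*43^1*48883^ (-1)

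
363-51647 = - 51284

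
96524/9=10724 + 8/9 = 10724.89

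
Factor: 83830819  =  1471^1*56989^1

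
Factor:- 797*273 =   -  217581= - 3^1*7^1*13^1*797^1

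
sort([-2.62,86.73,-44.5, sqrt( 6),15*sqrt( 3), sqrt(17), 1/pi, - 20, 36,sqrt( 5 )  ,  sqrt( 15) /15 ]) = [ - 44.5, - 20, - 2.62, sqrt(15) /15,1/pi  ,  sqrt(5) , sqrt(6 ),sqrt (17 ), 15 * sqrt(3 ) , 36, 86.73]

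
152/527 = 152/527 =0.29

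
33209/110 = 3019/10  =  301.90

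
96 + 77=173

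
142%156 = 142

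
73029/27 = 24343/9 = 2704.78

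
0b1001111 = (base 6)211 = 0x4F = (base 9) 87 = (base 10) 79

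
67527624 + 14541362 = 82068986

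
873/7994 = 873/7994 = 0.11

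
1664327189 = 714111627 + 950215562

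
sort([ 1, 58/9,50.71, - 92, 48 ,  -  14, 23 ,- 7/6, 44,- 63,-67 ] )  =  [ - 92, - 67, - 63, - 14, - 7/6, 1, 58/9,23,44, 48, 50.71 ]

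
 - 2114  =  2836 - 4950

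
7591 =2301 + 5290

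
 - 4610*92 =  - 424120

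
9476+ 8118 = 17594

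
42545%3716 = 1669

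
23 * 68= 1564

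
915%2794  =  915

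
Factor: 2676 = 2^2*3^1*223^1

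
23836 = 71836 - 48000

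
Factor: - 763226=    - 2^1*263^1 * 1451^1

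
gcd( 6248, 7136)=8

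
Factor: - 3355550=-2^1*5^2*11^1*6101^1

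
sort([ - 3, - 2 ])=[ - 3, - 2 ]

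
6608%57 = 53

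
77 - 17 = 60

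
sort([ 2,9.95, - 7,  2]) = [- 7,2,  2,9.95]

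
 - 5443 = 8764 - 14207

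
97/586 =97/586 = 0.17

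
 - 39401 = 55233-94634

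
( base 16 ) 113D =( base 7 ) 15603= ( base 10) 4413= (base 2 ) 1000100111101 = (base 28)5hh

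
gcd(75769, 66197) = 1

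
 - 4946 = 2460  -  7406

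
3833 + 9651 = 13484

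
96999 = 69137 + 27862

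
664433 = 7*94919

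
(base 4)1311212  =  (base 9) 11282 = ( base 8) 16546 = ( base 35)651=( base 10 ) 7526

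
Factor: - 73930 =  - 2^1*5^1*7393^1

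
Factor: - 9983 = - 67^1*149^1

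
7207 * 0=0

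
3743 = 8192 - 4449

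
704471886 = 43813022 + 660658864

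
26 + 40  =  66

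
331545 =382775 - 51230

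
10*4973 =49730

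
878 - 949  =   - 71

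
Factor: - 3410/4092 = -5/6= - 2^( - 1 )*3^(  -  1) * 5^1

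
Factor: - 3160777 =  -3160777^1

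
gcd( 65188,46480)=4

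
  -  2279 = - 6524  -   - 4245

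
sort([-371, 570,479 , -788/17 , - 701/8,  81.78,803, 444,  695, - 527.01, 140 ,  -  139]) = [-527.01,  -  371, - 139,-701/8, - 788/17,81.78,  140, 444,479 , 570,695,  803 ]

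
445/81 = 5 + 40/81 = 5.49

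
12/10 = 1 + 1/5 = 1.20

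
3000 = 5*600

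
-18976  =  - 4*4744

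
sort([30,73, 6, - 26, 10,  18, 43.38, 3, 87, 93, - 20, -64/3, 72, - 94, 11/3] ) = [ - 94,-26, -64/3 ,-20 , 3, 11/3, 6, 10, 18, 30, 43.38,72,73 , 87,93 ] 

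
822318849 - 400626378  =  421692471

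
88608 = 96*923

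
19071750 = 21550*885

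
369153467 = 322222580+46930887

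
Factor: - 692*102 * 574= - 2^4*3^1*7^1 * 17^1 * 41^1*173^1 = - 40515216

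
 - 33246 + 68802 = 35556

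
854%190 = 94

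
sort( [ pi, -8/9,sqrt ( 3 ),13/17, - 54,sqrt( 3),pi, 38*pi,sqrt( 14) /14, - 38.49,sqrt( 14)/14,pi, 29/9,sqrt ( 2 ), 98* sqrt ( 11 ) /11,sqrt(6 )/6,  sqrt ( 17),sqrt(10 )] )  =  [ - 54, - 38.49,  -  8/9, sqrt(14 )/14, sqrt( 14 ) /14,sqrt( 6)/6,13/17 , sqrt( 2), sqrt (3) , sqrt(3),pi , pi, pi, sqrt(10), 29/9,sqrt(17 ), 98*sqrt ( 11) /11,38*pi ]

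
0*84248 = 0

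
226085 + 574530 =800615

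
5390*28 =150920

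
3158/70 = 45+4/35 = 45.11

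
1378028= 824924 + 553104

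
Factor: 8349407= 11^1*759037^1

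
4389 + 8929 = 13318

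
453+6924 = 7377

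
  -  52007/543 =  - 52007/543 = - 95.78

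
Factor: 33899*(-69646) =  - 2^1*97^1*109^1*311^1*359^1 =- 2360929754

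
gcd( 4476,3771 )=3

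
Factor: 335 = 5^1*67^1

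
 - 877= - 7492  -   - 6615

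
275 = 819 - 544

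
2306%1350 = 956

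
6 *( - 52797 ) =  - 316782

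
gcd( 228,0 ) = 228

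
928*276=256128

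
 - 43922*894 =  - 39266268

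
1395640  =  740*1886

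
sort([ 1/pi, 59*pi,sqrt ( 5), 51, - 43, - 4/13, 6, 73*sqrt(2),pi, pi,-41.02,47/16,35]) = [ - 43,-41.02,  -  4/13, 1/pi, sqrt(5), 47/16, pi, pi, 6, 35, 51, 73*sqrt(2), 59*pi]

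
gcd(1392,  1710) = 6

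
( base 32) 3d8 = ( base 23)6e0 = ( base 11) 2699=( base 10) 3496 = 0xda8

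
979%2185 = 979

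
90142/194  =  45071/97 = 464.65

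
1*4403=4403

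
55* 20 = 1100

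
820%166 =156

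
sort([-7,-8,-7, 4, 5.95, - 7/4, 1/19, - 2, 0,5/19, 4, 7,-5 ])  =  [ -8,-7, - 7, - 5,  -  2, - 7/4, 0, 1/19, 5/19,4, 4, 5.95 , 7]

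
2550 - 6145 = -3595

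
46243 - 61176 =-14933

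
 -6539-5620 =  -12159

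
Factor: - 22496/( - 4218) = 16/3 = 2^4 * 3^(-1) 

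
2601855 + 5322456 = 7924311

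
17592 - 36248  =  -18656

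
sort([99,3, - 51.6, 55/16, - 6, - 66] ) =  [ - 66, - 51.6, - 6,3, 55/16,  99 ] 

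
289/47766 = 289/47766 = 0.01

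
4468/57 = 78 + 22/57 = 78.39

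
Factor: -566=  - 2^1*  283^1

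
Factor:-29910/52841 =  - 30/53 = - 2^1 * 3^1*5^1*53^(-1)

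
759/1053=253/351 = 0.72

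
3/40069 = 3/40069 = 0.00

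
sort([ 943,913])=[ 913,  943 ]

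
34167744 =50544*676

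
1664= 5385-3721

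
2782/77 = 2782/77 = 36.13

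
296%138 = 20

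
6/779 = 6/779 = 0.01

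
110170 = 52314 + 57856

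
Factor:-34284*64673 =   -  2^2* 3^1*7^1*2857^1*9239^1 = - 2217249132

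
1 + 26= 27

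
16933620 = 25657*660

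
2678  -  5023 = -2345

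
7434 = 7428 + 6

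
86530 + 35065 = 121595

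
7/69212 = 7/69212 =0.00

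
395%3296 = 395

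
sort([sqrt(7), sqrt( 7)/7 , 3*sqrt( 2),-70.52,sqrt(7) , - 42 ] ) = [ - 70.52,  -  42, sqrt(  7)/7,sqrt(7),sqrt(7), 3 * sqrt(2 )]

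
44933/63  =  6419/9 = 713.22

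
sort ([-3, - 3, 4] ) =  [ - 3, - 3,4]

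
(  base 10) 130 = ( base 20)6A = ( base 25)55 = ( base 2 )10000010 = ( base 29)4E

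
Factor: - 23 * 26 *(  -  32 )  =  19136=2^6*  13^1 *23^1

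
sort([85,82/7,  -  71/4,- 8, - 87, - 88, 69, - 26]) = [ - 88, - 87,-26, - 71/4, - 8,82/7,69,85] 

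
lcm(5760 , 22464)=224640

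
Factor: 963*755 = 3^2 * 5^1 * 107^1 * 151^1 = 727065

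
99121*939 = 93074619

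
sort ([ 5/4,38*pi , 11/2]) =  [ 5/4,  11/2 , 38*pi]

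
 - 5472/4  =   - 1368  =  - 1368.00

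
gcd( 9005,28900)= 5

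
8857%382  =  71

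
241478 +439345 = 680823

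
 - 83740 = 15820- 99560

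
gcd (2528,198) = 2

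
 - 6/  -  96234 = 1/16039 = 0.00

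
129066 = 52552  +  76514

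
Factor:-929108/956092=-232277/239023=- 23^1*10099^1*239023^( - 1)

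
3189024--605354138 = 608543162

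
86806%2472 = 286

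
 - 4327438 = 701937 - 5029375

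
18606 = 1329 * 14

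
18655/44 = 423 +43/44 = 423.98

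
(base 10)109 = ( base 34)37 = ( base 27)41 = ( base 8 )155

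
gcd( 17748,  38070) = 18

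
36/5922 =2/329= 0.01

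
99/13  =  7 + 8/13 = 7.62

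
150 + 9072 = 9222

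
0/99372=0 = 0.00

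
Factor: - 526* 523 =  - 2^1*263^1*523^1  =  - 275098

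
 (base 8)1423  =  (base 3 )1002011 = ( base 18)27d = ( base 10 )787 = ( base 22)1DH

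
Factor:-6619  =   - 6619^1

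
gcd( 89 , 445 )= 89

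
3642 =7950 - 4308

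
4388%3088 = 1300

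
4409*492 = 2169228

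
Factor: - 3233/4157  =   - 53^1  *  61^1*4157^ ( - 1)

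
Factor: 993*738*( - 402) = - 294599268=- 2^2*3^4*41^1*67^1*331^1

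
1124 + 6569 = 7693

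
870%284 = 18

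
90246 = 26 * 3471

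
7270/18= 403 + 8/9 = 403.89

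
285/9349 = 285/9349 = 0.03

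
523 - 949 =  - 426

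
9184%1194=826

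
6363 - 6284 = 79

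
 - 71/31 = -3 + 22/31 = - 2.29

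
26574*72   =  1913328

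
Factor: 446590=2^1*5^1 * 17^1*37^1*71^1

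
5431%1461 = 1048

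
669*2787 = 1864503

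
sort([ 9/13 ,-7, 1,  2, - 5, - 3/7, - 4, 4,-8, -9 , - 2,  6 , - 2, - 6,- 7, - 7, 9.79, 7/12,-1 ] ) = [  -  9,- 8,  -  7, - 7,-7, - 6,  -  5, - 4,-2,  -  2,-1,-3/7, 7/12,9/13, 1, 2, 4,  6,  9.79 ]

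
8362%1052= 998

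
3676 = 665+3011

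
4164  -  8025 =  - 3861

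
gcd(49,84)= 7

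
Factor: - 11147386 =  - 2^1*5573693^1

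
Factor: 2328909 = 3^1*11^1 * 70573^1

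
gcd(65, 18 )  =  1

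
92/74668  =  23/18667 = 0.00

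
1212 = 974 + 238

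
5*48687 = 243435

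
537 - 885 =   -  348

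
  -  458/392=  - 229/196  =  - 1.17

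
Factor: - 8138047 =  - 59^1*137933^1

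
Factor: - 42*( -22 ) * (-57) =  - 2^2*3^2*7^1*11^1*19^1 =- 52668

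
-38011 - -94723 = 56712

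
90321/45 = 2007 + 2/15 = 2007.13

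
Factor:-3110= - 2^1*5^1*311^1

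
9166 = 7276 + 1890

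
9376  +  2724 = 12100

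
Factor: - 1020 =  -2^2*3^1*5^1*17^1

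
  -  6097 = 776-6873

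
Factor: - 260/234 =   -  10/9 = - 2^1*3^ ( - 2 )*5^1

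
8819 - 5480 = 3339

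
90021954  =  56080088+33941866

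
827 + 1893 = 2720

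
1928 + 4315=6243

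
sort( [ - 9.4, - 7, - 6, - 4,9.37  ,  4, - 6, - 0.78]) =[ - 9.4, - 7, - 6, - 6, - 4, - 0.78,4, 9.37 ] 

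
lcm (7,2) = 14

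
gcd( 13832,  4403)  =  7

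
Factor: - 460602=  - 2^1 * 3^2 *25589^1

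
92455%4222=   3793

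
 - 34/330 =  - 17/165  =  -  0.10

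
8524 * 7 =59668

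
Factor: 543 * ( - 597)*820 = - 2^2* 3^2*5^1*41^1*181^1*199^1 = - 265820220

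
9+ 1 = 10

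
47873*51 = 2441523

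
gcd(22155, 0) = 22155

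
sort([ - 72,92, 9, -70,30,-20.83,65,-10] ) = [-72, - 70, - 20.83, - 10,9,  30,65, 92 ]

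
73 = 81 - 8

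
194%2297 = 194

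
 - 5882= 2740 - 8622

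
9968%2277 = 860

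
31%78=31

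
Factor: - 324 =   -  2^2*3^4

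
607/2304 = 607/2304 = 0.26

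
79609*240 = 19106160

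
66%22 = 0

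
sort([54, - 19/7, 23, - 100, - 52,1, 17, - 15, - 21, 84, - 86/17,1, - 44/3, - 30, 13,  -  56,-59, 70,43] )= [ - 100,-59 , - 56 , - 52, - 30, - 21, - 15,  -  44/3, - 86/17, - 19/7,1,1, 13, 17, 23, 43  ,  54, 70,84]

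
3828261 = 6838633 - 3010372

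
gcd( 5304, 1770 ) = 6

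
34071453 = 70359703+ - 36288250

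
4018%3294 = 724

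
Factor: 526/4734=1/9 = 3^(  -  2)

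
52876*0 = 0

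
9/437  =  9/437=0.02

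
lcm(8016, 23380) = 280560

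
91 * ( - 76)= - 6916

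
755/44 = 17 + 7/44 = 17.16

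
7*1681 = 11767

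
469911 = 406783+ 63128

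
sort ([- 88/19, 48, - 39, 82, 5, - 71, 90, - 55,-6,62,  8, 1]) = [-71, - 55, - 39, - 6, -88/19,  1, 5, 8 , 48, 62,  82,90]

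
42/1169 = 6/167 = 0.04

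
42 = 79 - 37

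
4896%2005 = 886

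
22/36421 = 2/3311 = 0.00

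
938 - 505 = 433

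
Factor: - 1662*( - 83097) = 2^1*3^3 * 7^1*277^1*1319^1 = 138107214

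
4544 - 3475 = 1069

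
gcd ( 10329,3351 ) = 3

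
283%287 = 283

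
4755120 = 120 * 39626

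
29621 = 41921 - 12300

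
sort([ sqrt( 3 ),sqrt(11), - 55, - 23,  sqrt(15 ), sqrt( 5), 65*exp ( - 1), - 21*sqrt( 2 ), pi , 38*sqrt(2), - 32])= [ - 55, - 32, - 21 * sqrt (2), - 23,sqrt ( 3 ) , sqrt( 5),pi,sqrt ( 11 ),sqrt(15 ) , 65*exp( - 1 ), 38*sqrt(  2 ) ]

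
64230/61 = 1052+58/61 = 1052.95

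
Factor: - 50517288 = -2^3 * 3^2*701629^1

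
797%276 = 245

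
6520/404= 16 + 14/101 = 16.14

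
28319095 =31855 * 889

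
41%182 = 41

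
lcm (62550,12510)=62550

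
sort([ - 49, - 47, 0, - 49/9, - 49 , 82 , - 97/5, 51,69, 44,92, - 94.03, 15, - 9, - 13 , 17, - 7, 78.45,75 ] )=[ - 94.03, - 49, - 49, - 47,-97/5,-13,  -  9, - 7,  -  49/9, 0, 15,  17, 44, 51,69,75, 78.45,82,92 ]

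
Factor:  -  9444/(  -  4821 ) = 2^2 * 787^1*1607^ (-1)=3148/1607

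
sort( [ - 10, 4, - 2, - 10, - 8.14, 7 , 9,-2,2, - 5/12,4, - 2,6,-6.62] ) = [ - 10, - 10, - 8.14, - 6.62, - 2, - 2, - 2,-5/12,2,4,4,6,7, 9]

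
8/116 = 2/29=0.07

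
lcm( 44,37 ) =1628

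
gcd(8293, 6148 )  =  1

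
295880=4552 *65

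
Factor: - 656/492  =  -2^2*3^( - 1) = - 4/3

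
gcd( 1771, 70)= 7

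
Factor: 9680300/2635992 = 2^( - 1) * 3^(  -  2 )*5^2*7^1*31^( - 1)*1181^(-1 ) *13829^1 = 2420075/658998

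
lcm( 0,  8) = 0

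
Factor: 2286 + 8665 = 47^1*233^1 = 10951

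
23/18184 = 23/18184 = 0.00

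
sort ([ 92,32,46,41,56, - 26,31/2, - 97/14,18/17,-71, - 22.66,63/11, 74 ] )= [ - 71, - 26,  -  22.66, - 97/14, 18/17,  63/11, 31/2,32,41,46,56, 74,92 ]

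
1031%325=56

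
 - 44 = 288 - 332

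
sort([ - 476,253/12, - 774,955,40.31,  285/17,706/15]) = [ - 774,-476,  285/17, 253/12,40.31,706/15,955]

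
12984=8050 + 4934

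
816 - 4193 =-3377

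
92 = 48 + 44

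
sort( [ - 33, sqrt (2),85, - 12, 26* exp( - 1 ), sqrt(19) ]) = [ - 33, -12, sqrt ( 2), sqrt(19) , 26 * exp( - 1),85 ]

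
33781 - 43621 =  - 9840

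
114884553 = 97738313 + 17146240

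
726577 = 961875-235298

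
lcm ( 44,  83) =3652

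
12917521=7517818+5399703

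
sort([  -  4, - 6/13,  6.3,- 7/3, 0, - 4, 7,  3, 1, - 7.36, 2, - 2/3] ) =[ - 7.36,-4, - 4 , - 7/3 ,- 2/3,-6/13, 0, 1 , 2,3,6.3,7]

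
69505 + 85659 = 155164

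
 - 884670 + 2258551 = 1373881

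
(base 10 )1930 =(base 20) 4ga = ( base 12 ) 114A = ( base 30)24a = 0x78a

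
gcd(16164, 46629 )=9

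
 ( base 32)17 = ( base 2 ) 100111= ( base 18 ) 23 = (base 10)39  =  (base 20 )1j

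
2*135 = 270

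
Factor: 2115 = 3^2 *5^1*47^1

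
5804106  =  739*7854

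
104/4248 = 13/531 = 0.02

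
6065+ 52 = 6117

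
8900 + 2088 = 10988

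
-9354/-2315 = 4 + 94/2315= 4.04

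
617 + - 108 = 509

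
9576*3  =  28728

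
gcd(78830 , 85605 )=5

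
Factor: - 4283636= - 2^2 * 7^1 * 59^1*2593^1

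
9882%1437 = 1260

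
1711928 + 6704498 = 8416426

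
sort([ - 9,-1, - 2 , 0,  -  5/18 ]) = [- 9,  -  2, - 1,  -  5/18,0]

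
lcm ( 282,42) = 1974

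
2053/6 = 2053/6 = 342.17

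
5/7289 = 5/7289 = 0.00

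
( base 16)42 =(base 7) 123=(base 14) 4a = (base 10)66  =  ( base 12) 56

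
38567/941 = 38567/941  =  40.99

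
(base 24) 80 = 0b11000000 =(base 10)192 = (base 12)140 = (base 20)9c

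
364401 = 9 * 40489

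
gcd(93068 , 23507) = 1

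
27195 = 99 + 27096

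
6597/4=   1649+1/4  =  1649.25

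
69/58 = 69/58 = 1.19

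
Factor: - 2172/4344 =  - 1/2 = - 2^( - 1 )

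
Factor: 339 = 3^1* 113^1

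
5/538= 5/538  =  0.01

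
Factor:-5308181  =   - 941^1*5641^1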